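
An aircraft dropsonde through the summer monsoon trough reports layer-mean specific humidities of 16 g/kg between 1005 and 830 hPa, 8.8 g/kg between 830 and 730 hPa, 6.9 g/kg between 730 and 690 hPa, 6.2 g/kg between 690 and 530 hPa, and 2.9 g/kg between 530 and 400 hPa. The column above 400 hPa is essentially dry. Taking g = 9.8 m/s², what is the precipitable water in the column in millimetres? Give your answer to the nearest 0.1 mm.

PW ≈ 54.3 mm

Precipitable water is the column-integrated vapour mass per unit area: PW = (1/g) Σ q̄ Δp, with q in kg/kg and Δp in Pa (1 kg/m² of water = 1 mm).
Layer 1005–830 hPa: Δp = 175 hPa = 17500 Pa, q̄ = 0.016 kg/kg → 0.016 × 17500 / 9.8 = 28.57 mm
Layer 830–730 hPa: Δp = 100 hPa = 10000 Pa, q̄ = 0.0088 kg/kg → 0.0088 × 10000 / 9.8 = 8.98 mm
Layer 730–690 hPa: Δp = 40 hPa = 4000 Pa, q̄ = 0.0069 kg/kg → 0.0069 × 4000 / 9.8 = 2.82 mm
Layer 690–530 hPa: Δp = 160 hPa = 16000 Pa, q̄ = 0.0062 kg/kg → 0.0062 × 16000 / 9.8 = 10.12 mm
Layer 530–400 hPa: Δp = 130 hPa = 13000 Pa, q̄ = 0.0029 kg/kg → 0.0029 × 13000 / 9.8 = 3.85 mm
PW = 28.57 + 8.98 + 2.82 + 10.12 + 3.85 = 54.34 ≈ 54.3 mm.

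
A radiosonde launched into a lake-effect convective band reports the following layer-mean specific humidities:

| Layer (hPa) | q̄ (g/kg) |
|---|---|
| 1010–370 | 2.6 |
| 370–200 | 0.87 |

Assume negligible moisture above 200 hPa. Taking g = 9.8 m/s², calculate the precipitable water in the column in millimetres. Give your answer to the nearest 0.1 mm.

Precipitable water is the column-integrated vapour mass per unit area: PW = (1/g) Σ q̄ Δp, with q in kg/kg and Δp in Pa (1 kg/m² of water = 1 mm).
Layer 1010–370 hPa: Δp = 640 hPa = 64000 Pa, q̄ = 0.0026 kg/kg → 0.0026 × 64000 / 9.8 = 16.98 mm
Layer 370–200 hPa: Δp = 170 hPa = 17000 Pa, q̄ = 0.00087 kg/kg → 0.00087 × 17000 / 9.8 = 1.51 mm
PW = 16.98 + 1.51 = 18.49 ≈ 18.5 mm.

PW ≈ 18.5 mm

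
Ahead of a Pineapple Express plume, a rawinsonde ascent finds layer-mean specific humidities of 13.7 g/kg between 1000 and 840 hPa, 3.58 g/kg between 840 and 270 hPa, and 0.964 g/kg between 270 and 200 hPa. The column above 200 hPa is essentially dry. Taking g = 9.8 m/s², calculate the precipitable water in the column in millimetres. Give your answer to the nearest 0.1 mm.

PW ≈ 43.9 mm

Precipitable water is the column-integrated vapour mass per unit area: PW = (1/g) Σ q̄ Δp, with q in kg/kg and Δp in Pa (1 kg/m² of water = 1 mm).
Layer 1000–840 hPa: Δp = 160 hPa = 16000 Pa, q̄ = 0.0137 kg/kg → 0.0137 × 16000 / 9.8 = 22.37 mm
Layer 840–270 hPa: Δp = 570 hPa = 57000 Pa, q̄ = 0.00358 kg/kg → 0.00358 × 57000 / 9.8 = 20.82 mm
Layer 270–200 hPa: Δp = 70 hPa = 7000 Pa, q̄ = 0.000964 kg/kg → 0.000964 × 7000 / 9.8 = 0.69 mm
PW = 22.37 + 20.82 + 0.69 = 43.88 ≈ 43.9 mm.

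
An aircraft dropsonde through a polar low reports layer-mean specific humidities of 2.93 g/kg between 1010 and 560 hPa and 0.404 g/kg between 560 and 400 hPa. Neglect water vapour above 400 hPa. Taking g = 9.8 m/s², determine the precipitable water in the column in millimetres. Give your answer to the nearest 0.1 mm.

PW ≈ 14.1 mm

Precipitable water is the column-integrated vapour mass per unit area: PW = (1/g) Σ q̄ Δp, with q in kg/kg and Δp in Pa (1 kg/m² of water = 1 mm).
Layer 1010–560 hPa: Δp = 450 hPa = 45000 Pa, q̄ = 0.00293 kg/kg → 0.00293 × 45000 / 9.8 = 13.45 mm
Layer 560–400 hPa: Δp = 160 hPa = 16000 Pa, q̄ = 0.000404 kg/kg → 0.000404 × 16000 / 9.8 = 0.66 mm
PW = 13.45 + 0.66 = 14.11 ≈ 14.1 mm.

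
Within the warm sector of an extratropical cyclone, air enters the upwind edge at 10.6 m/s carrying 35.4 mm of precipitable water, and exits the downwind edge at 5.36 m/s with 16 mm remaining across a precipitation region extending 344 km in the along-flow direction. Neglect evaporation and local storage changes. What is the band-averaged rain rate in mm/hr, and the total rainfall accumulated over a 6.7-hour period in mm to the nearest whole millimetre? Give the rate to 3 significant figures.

R ≈ 3.03 mm/hr; total ≈ 20 mm

Column moisture flux per unit crosswind length is F = V × PW.
Inflow: F_in = 10.6 × 35.4 = 375.24 mm·m/s
Outflow: F_out = 5.36 × 16 = 85.76 mm·m/s
Steady-state rate R = (F_in − F_out)/L = (375.24 − 85.76) / 344000 m = 8.415e-04 mm/s.
R = 8.415e-04 × 3600 = 3.03 mm/hr.
Over 6.7 h: total = 3.03 × 6.7 = 20.301 ≈ 20 mm.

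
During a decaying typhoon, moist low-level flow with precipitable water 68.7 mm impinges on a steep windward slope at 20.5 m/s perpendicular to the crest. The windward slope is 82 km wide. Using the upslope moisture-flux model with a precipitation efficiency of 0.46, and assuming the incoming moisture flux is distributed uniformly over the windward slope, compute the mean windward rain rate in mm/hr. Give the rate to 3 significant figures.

Incoming column moisture flux per unit ridge length: F = V × PW = 20.5 × 68.7 = 1408.35 mm·m/s.
Spread over the 82 km slope with efficiency ε = 0.46: R = ε·F/W = 0.46 × 1408.35 / 82000 m = 7.900e-03 mm/s.
R = 7.900e-03 × 3600 = 28.4 mm/hr.

R ≈ 28.4 mm/hr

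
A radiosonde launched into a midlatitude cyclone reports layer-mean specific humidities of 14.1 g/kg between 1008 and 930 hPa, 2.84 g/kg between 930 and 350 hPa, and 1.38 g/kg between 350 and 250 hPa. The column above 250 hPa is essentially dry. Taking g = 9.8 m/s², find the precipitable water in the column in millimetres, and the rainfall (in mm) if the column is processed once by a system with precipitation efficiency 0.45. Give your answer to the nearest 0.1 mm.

PW ≈ 29.4 mm; rainfall ≈ 13.2 mm

Precipitable water is the column-integrated vapour mass per unit area: PW = (1/g) Σ q̄ Δp, with q in kg/kg and Δp in Pa (1 kg/m² of water = 1 mm).
Layer 1008–930 hPa: Δp = 78 hPa = 7800 Pa, q̄ = 0.0141 kg/kg → 0.0141 × 7800 / 9.8 = 11.22 mm
Layer 930–350 hPa: Δp = 580 hPa = 58000 Pa, q̄ = 0.00284 kg/kg → 0.00284 × 58000 / 9.8 = 16.81 mm
Layer 350–250 hPa: Δp = 100 hPa = 10000 Pa, q̄ = 0.00138 kg/kg → 0.00138 × 10000 / 9.8 = 1.41 mm
PW = 11.22 + 16.81 + 1.41 = 29.44 ≈ 29.4 mm.
Rainfall = ε × PW = 0.45 × 29.4 = 13.2 mm.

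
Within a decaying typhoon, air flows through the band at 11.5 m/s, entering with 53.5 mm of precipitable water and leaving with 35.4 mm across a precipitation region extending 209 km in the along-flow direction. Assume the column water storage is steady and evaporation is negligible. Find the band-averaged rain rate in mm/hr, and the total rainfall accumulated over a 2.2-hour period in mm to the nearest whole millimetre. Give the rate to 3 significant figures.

Column moisture flux per unit crosswind length is F = V × PW.
Inflow: F_in = 11.5 × 53.5 = 615.25 mm·m/s
Outflow: F_out = 11.5 × 35.4 = 407.1 mm·m/s
Steady-state rate R = (F_in − F_out)/L = (615.25 − 407.1) / 209000 m = 9.959e-04 mm/s.
R = 9.959e-04 × 3600 = 3.59 mm/hr.
Over 2.2 h: total = 3.59 × 2.2 = 7.898 ≈ 8 mm.

R ≈ 3.59 mm/hr; total ≈ 8 mm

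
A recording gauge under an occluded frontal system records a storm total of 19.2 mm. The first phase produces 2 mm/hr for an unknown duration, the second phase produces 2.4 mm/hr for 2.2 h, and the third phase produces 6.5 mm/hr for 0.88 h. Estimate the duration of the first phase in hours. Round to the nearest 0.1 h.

Known phases: 2.4 × 2.2 + 6.5 × 0.88 = 5.28 + 5.72 = 11 mm.
Remaining depth = 19.2 − 11 = 8.2 mm.
Duration = 8.2 / 2 = 4.1 h.

duration ≈ 4.1 h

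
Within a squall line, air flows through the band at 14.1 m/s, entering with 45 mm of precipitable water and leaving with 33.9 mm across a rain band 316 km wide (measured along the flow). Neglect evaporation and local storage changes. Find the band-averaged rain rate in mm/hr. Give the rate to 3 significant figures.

R ≈ 1.78 mm/hr

Column moisture flux per unit crosswind length is F = V × PW.
Inflow: F_in = 14.1 × 45 = 634.5 mm·m/s
Outflow: F_out = 14.1 × 33.9 = 477.99 mm·m/s
Steady-state rate R = (F_in − F_out)/L = (634.5 − 477.99) / 316000 m = 4.953e-04 mm/s.
R = 4.953e-04 × 3600 = 1.78 mm/hr.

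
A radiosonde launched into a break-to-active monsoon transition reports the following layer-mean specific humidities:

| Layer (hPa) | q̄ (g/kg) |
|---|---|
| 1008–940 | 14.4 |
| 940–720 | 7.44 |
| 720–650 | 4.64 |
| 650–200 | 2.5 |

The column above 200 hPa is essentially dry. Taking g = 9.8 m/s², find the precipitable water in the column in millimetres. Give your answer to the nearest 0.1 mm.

Precipitable water is the column-integrated vapour mass per unit area: PW = (1/g) Σ q̄ Δp, with q in kg/kg and Δp in Pa (1 kg/m² of water = 1 mm).
Layer 1008–940 hPa: Δp = 68 hPa = 6800 Pa, q̄ = 0.0144 kg/kg → 0.0144 × 6800 / 9.8 = 9.99 mm
Layer 940–720 hPa: Δp = 220 hPa = 22000 Pa, q̄ = 0.00744 kg/kg → 0.00744 × 22000 / 9.8 = 16.70 mm
Layer 720–650 hPa: Δp = 70 hPa = 7000 Pa, q̄ = 0.00464 kg/kg → 0.00464 × 7000 / 9.8 = 3.31 mm
Layer 650–200 hPa: Δp = 450 hPa = 45000 Pa, q̄ = 0.0025 kg/kg → 0.0025 × 45000 / 9.8 = 11.48 mm
PW = 9.99 + 16.70 + 3.31 + 11.48 = 41.48 ≈ 41.5 mm.

PW ≈ 41.5 mm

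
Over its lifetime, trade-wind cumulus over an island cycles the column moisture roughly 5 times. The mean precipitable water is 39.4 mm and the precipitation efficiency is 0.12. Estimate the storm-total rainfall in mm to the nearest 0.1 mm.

rainfall ≈ 23.6 mm

Each cycle deposits ε × PW = 0.12 × 39.4 = 4.728 mm.
Over 5 cycles: 5 × 4.728 = 23.6 mm.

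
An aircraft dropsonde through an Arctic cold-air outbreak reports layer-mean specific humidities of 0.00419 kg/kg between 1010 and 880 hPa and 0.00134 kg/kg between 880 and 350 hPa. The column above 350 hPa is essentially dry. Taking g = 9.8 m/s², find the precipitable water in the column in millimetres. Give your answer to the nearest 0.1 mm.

Precipitable water is the column-integrated vapour mass per unit area: PW = (1/g) Σ q̄ Δp, with q in kg/kg and Δp in Pa (1 kg/m² of water = 1 mm).
Layer 1010–880 hPa: Δp = 130 hPa = 13000 Pa, q̄ = 0.00419 kg/kg → 0.00419 × 13000 / 9.8 = 5.56 mm
Layer 880–350 hPa: Δp = 530 hPa = 53000 Pa, q̄ = 0.00134 kg/kg → 0.00134 × 53000 / 9.8 = 7.25 mm
PW = 5.56 + 7.25 = 12.81 ≈ 12.8 mm.

PW ≈ 12.8 mm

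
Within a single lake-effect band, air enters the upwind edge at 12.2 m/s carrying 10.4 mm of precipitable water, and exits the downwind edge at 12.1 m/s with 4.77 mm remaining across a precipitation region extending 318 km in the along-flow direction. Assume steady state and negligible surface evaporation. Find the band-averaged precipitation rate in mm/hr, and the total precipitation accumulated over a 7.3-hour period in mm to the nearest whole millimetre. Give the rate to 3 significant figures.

R ≈ 0.783 mm/hr; total ≈ 6 mm

Column moisture flux per unit crosswind length is F = V × PW.
Inflow: F_in = 12.2 × 10.4 = 126.88 mm·m/s
Outflow: F_out = 12.1 × 4.77 = 57.717 mm·m/s
Steady-state rate R = (F_in − F_out)/L = (126.88 − 57.717) / 318000 m = 2.175e-04 mm/s.
R = 2.175e-04 × 3600 = 0.783 mm/hr.
Over 7.3 h: total = 0.783 × 7.3 = 5.7159 ≈ 6 mm.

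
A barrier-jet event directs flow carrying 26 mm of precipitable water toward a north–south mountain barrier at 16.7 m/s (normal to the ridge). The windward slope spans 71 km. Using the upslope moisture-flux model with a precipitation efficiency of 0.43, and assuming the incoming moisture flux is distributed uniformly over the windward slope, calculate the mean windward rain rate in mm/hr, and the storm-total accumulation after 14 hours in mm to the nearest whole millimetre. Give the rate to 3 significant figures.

R ≈ 9.47 mm/hr; total ≈ 133 mm

Incoming column moisture flux per unit ridge length: F = V × PW = 16.7 × 26 = 434.2 mm·m/s.
Spread over the 71 km slope with efficiency ε = 0.43: R = ε·F/W = 0.43 × 434.2 / 71000 m = 2.630e-03 mm/s.
R = 2.630e-03 × 3600 = 9.47 mm/hr.
Over 14 h: total = 9.47 × 14 = 132.58 ≈ 133 mm.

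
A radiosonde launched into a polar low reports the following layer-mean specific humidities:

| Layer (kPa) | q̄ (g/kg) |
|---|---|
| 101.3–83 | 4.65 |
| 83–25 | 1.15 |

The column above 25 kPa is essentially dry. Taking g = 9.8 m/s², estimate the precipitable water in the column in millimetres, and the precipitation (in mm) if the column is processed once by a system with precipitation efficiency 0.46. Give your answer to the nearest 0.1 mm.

Precipitable water is the column-integrated vapour mass per unit area: PW = (1/g) Σ q̄ Δp, with q in kg/kg and Δp in Pa (1 kg/m² of water = 1 mm).
Layer 101.3–83 kPa: Δp = 183 hPa = 18300 Pa, q̄ = 0.00465 kg/kg → 0.00465 × 18300 / 9.8 = 8.68 mm
Layer 83–25 kPa: Δp = 580 hPa = 58000 Pa, q̄ = 0.00115 kg/kg → 0.00115 × 58000 / 9.8 = 6.81 mm
PW = 8.68 + 6.81 = 15.49 ≈ 15.5 mm.
Precipitation = ε × PW = 0.46 × 15.5 = 7.1 mm.

PW ≈ 15.5 mm; precipitation ≈ 7.1 mm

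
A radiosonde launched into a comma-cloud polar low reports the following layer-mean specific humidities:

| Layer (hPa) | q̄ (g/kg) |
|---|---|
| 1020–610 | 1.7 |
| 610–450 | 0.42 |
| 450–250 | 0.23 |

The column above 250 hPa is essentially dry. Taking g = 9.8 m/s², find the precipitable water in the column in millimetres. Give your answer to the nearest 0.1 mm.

PW ≈ 8.3 mm

Precipitable water is the column-integrated vapour mass per unit area: PW = (1/g) Σ q̄ Δp, with q in kg/kg and Δp in Pa (1 kg/m² of water = 1 mm).
Layer 1020–610 hPa: Δp = 410 hPa = 41000 Pa, q̄ = 0.0017 kg/kg → 0.0017 × 41000 / 9.8 = 7.11 mm
Layer 610–450 hPa: Δp = 160 hPa = 16000 Pa, q̄ = 0.00042 kg/kg → 0.00042 × 16000 / 9.8 = 0.69 mm
Layer 450–250 hPa: Δp = 200 hPa = 20000 Pa, q̄ = 0.00023 kg/kg → 0.00023 × 20000 / 9.8 = 0.47 mm
PW = 7.11 + 0.69 + 0.47 = 8.27 ≈ 8.3 mm.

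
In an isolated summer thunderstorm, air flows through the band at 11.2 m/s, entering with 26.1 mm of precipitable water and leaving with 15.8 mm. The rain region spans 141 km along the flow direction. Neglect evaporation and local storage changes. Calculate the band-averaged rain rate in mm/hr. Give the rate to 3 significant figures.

Column moisture flux per unit crosswind length is F = V × PW.
Inflow: F_in = 11.2 × 26.1 = 292.32 mm·m/s
Outflow: F_out = 11.2 × 15.8 = 176.96 mm·m/s
Steady-state rate R = (F_in − F_out)/L = (292.32 − 176.96) / 141000 m = 8.182e-04 mm/s.
R = 8.182e-04 × 3600 = 2.95 mm/hr.

R ≈ 2.95 mm/hr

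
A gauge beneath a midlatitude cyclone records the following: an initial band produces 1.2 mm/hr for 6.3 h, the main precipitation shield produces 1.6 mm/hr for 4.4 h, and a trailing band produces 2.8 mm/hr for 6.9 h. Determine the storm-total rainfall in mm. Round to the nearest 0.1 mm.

Total = Σ Rᵢ Δtᵢ = 1.2 × 6.3 + 1.6 × 4.4 + 2.8 × 6.9
      = 7.56 + 7.04 + 19.32 = 33.9 mm.

total ≈ 33.9 mm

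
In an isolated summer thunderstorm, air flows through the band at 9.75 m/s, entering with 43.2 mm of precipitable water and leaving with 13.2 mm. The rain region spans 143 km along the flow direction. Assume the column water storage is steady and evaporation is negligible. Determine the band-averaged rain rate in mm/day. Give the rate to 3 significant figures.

R ≈ 177 mm/day

Column moisture flux per unit crosswind length is F = V × PW.
Inflow: F_in = 9.75 × 43.2 = 421.2 mm·m/s
Outflow: F_out = 9.75 × 13.2 = 128.7 mm·m/s
Steady-state rate R = (F_in − F_out)/L = (421.2 − 128.7) / 143000 m = 2.045e-03 mm/s.
R = 2.045e-03 × 3600 × 24 = 177 mm/day.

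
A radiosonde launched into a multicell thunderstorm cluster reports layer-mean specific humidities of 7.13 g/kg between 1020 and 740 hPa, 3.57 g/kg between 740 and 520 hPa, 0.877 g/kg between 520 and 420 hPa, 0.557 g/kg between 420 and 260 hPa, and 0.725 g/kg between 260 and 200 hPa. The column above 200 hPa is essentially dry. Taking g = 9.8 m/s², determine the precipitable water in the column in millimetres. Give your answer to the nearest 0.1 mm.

PW ≈ 30.6 mm

Precipitable water is the column-integrated vapour mass per unit area: PW = (1/g) Σ q̄ Δp, with q in kg/kg and Δp in Pa (1 kg/m² of water = 1 mm).
Layer 1020–740 hPa: Δp = 280 hPa = 28000 Pa, q̄ = 0.00713 kg/kg → 0.00713 × 28000 / 9.8 = 20.37 mm
Layer 740–520 hPa: Δp = 220 hPa = 22000 Pa, q̄ = 0.00357 kg/kg → 0.00357 × 22000 / 9.8 = 8.01 mm
Layer 520–420 hPa: Δp = 100 hPa = 10000 Pa, q̄ = 0.000877 kg/kg → 0.000877 × 10000 / 9.8 = 0.89 mm
Layer 420–260 hPa: Δp = 160 hPa = 16000 Pa, q̄ = 0.000557 kg/kg → 0.000557 × 16000 / 9.8 = 0.91 mm
Layer 260–200 hPa: Δp = 60 hPa = 6000 Pa, q̄ = 0.000725 kg/kg → 0.000725 × 6000 / 9.8 = 0.44 mm
PW = 20.37 + 8.01 + 0.89 + 0.91 + 0.44 = 30.62 ≈ 30.6 mm.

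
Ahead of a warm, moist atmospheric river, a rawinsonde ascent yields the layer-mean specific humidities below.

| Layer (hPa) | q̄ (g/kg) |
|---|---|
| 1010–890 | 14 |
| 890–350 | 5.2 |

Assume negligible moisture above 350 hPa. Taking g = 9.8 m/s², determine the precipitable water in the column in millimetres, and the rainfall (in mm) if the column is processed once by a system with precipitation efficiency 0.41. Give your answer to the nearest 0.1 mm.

Precipitable water is the column-integrated vapour mass per unit area: PW = (1/g) Σ q̄ Δp, with q in kg/kg and Δp in Pa (1 kg/m² of water = 1 mm).
Layer 1010–890 hPa: Δp = 120 hPa = 12000 Pa, q̄ = 0.014 kg/kg → 0.014 × 12000 / 9.8 = 17.14 mm
Layer 890–350 hPa: Δp = 540 hPa = 54000 Pa, q̄ = 0.0052 kg/kg → 0.0052 × 54000 / 9.8 = 28.65 mm
PW = 17.14 + 28.65 = 45.79 ≈ 45.8 mm.
Rainfall = ε × PW = 0.41 × 45.8 = 18.8 mm.

PW ≈ 45.8 mm; rainfall ≈ 18.8 mm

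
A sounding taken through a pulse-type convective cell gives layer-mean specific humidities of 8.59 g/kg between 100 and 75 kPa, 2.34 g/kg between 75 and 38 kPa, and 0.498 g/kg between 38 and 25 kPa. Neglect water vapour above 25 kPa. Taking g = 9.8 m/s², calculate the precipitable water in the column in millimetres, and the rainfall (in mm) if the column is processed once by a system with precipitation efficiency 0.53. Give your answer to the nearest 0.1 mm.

PW ≈ 31.4 mm; rainfall ≈ 16.6 mm

Precipitable water is the column-integrated vapour mass per unit area: PW = (1/g) Σ q̄ Δp, with q in kg/kg and Δp in Pa (1 kg/m² of water = 1 mm).
Layer 100–75 kPa: Δp = 250 hPa = 25000 Pa, q̄ = 0.00859 kg/kg → 0.00859 × 25000 / 9.8 = 21.91 mm
Layer 75–38 kPa: Δp = 370 hPa = 37000 Pa, q̄ = 0.00234 kg/kg → 0.00234 × 37000 / 9.8 = 8.83 mm
Layer 38–25 kPa: Δp = 130 hPa = 13000 Pa, q̄ = 0.000498 kg/kg → 0.000498 × 13000 / 9.8 = 0.66 mm
PW = 21.91 + 8.83 + 0.66 = 31.40 ≈ 31.4 mm.
Rainfall = ε × PW = 0.53 × 31.4 = 16.6 mm.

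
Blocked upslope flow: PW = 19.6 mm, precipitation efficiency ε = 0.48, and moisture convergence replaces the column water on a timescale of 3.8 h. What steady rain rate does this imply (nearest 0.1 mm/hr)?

Each overturning extracts ε × PW = 0.48 × 19.6 = 9.408 mm.
Rate = ε·PW / τ = 9.408 / 3.8 h = 2.5 mm/hr.

R ≈ 2.5 mm/hr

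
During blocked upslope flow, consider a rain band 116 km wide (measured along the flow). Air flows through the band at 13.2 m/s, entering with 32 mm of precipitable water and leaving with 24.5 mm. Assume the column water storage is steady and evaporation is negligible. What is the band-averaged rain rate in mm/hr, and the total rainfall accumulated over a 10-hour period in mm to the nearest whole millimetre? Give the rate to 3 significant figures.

R ≈ 3.07 mm/hr; total ≈ 31 mm

Column moisture flux per unit crosswind length is F = V × PW.
Inflow: F_in = 13.2 × 32 = 422.4 mm·m/s
Outflow: F_out = 13.2 × 24.5 = 323.4 mm·m/s
Steady-state rate R = (F_in − F_out)/L = (422.4 − 323.4) / 116000 m = 8.534e-04 mm/s.
R = 8.534e-04 × 3600 = 3.07 mm/hr.
Over 10 h: total = 3.07 × 10 = 30.7 ≈ 31 mm.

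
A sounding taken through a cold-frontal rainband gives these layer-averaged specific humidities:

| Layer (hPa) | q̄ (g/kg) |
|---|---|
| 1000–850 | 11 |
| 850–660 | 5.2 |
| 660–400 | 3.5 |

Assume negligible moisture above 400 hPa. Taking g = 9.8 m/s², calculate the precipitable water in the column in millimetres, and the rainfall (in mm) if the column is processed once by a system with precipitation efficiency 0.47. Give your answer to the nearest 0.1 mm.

PW ≈ 36.2 mm; rainfall ≈ 17.0 mm

Precipitable water is the column-integrated vapour mass per unit area: PW = (1/g) Σ q̄ Δp, with q in kg/kg and Δp in Pa (1 kg/m² of water = 1 mm).
Layer 1000–850 hPa: Δp = 150 hPa = 15000 Pa, q̄ = 0.011 kg/kg → 0.011 × 15000 / 9.8 = 16.84 mm
Layer 850–660 hPa: Δp = 190 hPa = 19000 Pa, q̄ = 0.0052 kg/kg → 0.0052 × 19000 / 9.8 = 10.08 mm
Layer 660–400 hPa: Δp = 260 hPa = 26000 Pa, q̄ = 0.0035 kg/kg → 0.0035 × 26000 / 9.8 = 9.29 mm
PW = 16.84 + 10.08 + 9.29 = 36.21 ≈ 36.2 mm.
Rainfall = ε × PW = 0.47 × 36.2 = 17.0 mm.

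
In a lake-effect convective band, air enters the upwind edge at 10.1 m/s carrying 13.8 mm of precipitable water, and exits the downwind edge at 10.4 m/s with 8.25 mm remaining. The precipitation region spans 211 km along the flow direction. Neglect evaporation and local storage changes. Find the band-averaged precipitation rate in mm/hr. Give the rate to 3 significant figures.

R ≈ 0.914 mm/hr

Column moisture flux per unit crosswind length is F = V × PW.
Inflow: F_in = 10.1 × 13.8 = 139.38 mm·m/s
Outflow: F_out = 10.4 × 8.25 = 85.8 mm·m/s
Steady-state rate R = (F_in − F_out)/L = (139.38 − 85.8) / 211000 m = 2.539e-04 mm/s.
R = 2.539e-04 × 3600 = 0.914 mm/hr.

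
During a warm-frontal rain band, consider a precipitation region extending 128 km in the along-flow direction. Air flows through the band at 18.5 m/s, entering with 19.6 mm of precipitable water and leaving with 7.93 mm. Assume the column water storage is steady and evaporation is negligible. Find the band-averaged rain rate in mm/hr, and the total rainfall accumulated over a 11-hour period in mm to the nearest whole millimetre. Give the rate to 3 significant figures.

Column moisture flux per unit crosswind length is F = V × PW.
Inflow: F_in = 18.5 × 19.6 = 362.6 mm·m/s
Outflow: F_out = 18.5 × 7.93 = 146.705 mm·m/s
Steady-state rate R = (F_in − F_out)/L = (362.6 − 146.705) / 128000 m = 1.687e-03 mm/s.
R = 1.687e-03 × 3600 = 6.07 mm/hr.
Over 11 h: total = 6.07 × 11 = 66.77 ≈ 67 mm.

R ≈ 6.07 mm/hr; total ≈ 67 mm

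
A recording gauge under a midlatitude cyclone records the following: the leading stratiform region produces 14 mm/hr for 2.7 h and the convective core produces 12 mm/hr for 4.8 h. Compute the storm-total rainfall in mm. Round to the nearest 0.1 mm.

Total = Σ Rᵢ Δtᵢ = 14 × 2.7 + 12 × 4.8
      = 37.8 + 57.6 = 95.4 mm.

total ≈ 95.4 mm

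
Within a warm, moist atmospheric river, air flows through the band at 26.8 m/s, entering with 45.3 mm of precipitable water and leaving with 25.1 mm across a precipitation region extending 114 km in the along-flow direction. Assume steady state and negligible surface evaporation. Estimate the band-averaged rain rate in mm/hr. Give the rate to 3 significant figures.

R ≈ 17.1 mm/hr

Column moisture flux per unit crosswind length is F = V × PW.
Inflow: F_in = 26.8 × 45.3 = 1214.04 mm·m/s
Outflow: F_out = 26.8 × 25.1 = 672.68 mm·m/s
Steady-state rate R = (F_in − F_out)/L = (1214.04 − 672.68) / 114000 m = 4.749e-03 mm/s.
R = 4.749e-03 × 3600 = 17.1 mm/hr.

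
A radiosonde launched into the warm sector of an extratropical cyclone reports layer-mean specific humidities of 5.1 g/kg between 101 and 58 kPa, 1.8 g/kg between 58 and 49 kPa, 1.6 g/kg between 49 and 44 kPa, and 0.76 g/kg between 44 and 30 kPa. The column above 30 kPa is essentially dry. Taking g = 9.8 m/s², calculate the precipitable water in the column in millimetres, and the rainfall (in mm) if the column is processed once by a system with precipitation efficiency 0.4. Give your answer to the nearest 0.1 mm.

PW ≈ 25.9 mm; rainfall ≈ 10.4 mm

Precipitable water is the column-integrated vapour mass per unit area: PW = (1/g) Σ q̄ Δp, with q in kg/kg and Δp in Pa (1 kg/m² of water = 1 mm).
Layer 101–58 kPa: Δp = 430 hPa = 43000 Pa, q̄ = 0.0051 kg/kg → 0.0051 × 43000 / 9.8 = 22.38 mm
Layer 58–49 kPa: Δp = 90 hPa = 9000 Pa, q̄ = 0.0018 kg/kg → 0.0018 × 9000 / 9.8 = 1.65 mm
Layer 49–44 kPa: Δp = 50 hPa = 5000 Pa, q̄ = 0.0016 kg/kg → 0.0016 × 5000 / 9.8 = 0.82 mm
Layer 44–30 kPa: Δp = 140 hPa = 14000 Pa, q̄ = 0.00076 kg/kg → 0.00076 × 14000 / 9.8 = 1.09 mm
PW = 22.38 + 1.65 + 0.82 + 1.09 = 25.94 ≈ 25.9 mm.
Rainfall = ε × PW = 0.4 × 25.9 = 10.4 mm.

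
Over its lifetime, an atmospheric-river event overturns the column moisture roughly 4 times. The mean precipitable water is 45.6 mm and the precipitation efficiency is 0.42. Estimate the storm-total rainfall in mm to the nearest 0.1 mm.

rainfall ≈ 76.6 mm

Each cycle deposits ε × PW = 0.42 × 45.6 = 19.152 mm.
Over 4 cycles: 4 × 19.152 = 76.6 mm.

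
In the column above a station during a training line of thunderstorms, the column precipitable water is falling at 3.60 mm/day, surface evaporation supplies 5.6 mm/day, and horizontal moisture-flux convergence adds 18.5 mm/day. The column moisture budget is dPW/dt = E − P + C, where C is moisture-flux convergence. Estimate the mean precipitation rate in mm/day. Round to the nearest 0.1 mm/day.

P ≈ 27.7 mm/day

dPW/dt = -3.60 mm/day.
P = E + C − dPW/dt = 5.6 + (18.5) − (-3.60) = 27.7 mm/day.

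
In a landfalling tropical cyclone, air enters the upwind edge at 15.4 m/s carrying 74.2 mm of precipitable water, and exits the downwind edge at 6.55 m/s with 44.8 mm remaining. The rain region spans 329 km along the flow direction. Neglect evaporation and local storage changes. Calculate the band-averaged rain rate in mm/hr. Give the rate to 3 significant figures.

R ≈ 9.29 mm/hr

Column moisture flux per unit crosswind length is F = V × PW.
Inflow: F_in = 15.4 × 74.2 = 1142.68 mm·m/s
Outflow: F_out = 6.55 × 44.8 = 293.44 mm·m/s
Steady-state rate R = (F_in − F_out)/L = (1142.68 − 293.44) / 329000 m = 2.581e-03 mm/s.
R = 2.581e-03 × 3600 = 9.29 mm/hr.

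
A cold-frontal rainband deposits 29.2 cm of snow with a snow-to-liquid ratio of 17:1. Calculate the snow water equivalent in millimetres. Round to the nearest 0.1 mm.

SWE ≈ 17.2 mm

SWE = snow depth / ratio = 29.2 cm / 17 = 1.718 cm = 17.2 mm.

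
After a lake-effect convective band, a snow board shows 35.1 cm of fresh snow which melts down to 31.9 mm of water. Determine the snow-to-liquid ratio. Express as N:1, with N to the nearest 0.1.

ratio ≈ 11.0

Ratio = snow depth / SWE = 351 mm / 31.9 mm = 11.0, i.e. 11.0:1.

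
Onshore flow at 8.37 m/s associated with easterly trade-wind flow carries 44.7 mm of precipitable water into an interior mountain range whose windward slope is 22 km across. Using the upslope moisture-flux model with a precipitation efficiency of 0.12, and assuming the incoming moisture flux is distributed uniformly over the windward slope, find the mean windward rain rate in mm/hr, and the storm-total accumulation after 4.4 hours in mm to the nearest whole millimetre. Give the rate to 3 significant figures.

R ≈ 7.35 mm/hr; total ≈ 32 mm

Incoming column moisture flux per unit ridge length: F = V × PW = 8.37 × 44.7 = 374.139 mm·m/s.
Spread over the 22 km slope with efficiency ε = 0.12: R = ε·F/W = 0.12 × 374.139 / 22000 m = 2.041e-03 mm/s.
R = 2.041e-03 × 3600 = 7.35 mm/hr.
Over 4.4 h: total = 7.35 × 4.4 = 32.34 ≈ 32 mm.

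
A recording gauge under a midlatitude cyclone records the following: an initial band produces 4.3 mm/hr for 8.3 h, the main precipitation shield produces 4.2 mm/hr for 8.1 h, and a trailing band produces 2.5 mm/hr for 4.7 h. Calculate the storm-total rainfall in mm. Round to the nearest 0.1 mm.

total ≈ 81.5 mm

Total = Σ Rᵢ Δtᵢ = 4.3 × 8.3 + 4.2 × 8.1 + 2.5 × 4.7
      = 35.69 + 34.02 + 11.75 = 81.5 mm.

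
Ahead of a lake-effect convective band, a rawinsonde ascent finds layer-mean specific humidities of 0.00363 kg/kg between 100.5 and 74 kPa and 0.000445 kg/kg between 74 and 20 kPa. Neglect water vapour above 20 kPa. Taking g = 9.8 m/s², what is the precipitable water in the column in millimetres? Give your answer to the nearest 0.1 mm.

Precipitable water is the column-integrated vapour mass per unit area: PW = (1/g) Σ q̄ Δp, with q in kg/kg and Δp in Pa (1 kg/m² of water = 1 mm).
Layer 100.5–74 kPa: Δp = 265 hPa = 26500 Pa, q̄ = 0.00363 kg/kg → 0.00363 × 26500 / 9.8 = 9.82 mm
Layer 74–20 kPa: Δp = 540 hPa = 54000 Pa, q̄ = 0.000445 kg/kg → 0.000445 × 54000 / 9.8 = 2.45 mm
PW = 9.82 + 2.45 = 12.27 ≈ 12.3 mm.

PW ≈ 12.3 mm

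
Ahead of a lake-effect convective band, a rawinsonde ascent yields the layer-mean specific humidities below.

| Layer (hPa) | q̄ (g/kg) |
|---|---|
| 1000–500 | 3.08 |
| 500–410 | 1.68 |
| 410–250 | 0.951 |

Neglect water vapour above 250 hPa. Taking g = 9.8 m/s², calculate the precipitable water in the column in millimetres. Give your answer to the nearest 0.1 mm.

PW ≈ 18.8 mm

Precipitable water is the column-integrated vapour mass per unit area: PW = (1/g) Σ q̄ Δp, with q in kg/kg and Δp in Pa (1 kg/m² of water = 1 mm).
Layer 1000–500 hPa: Δp = 500 hPa = 50000 Pa, q̄ = 0.00308 kg/kg → 0.00308 × 50000 / 9.8 = 15.71 mm
Layer 500–410 hPa: Δp = 90 hPa = 9000 Pa, q̄ = 0.00168 kg/kg → 0.00168 × 9000 / 9.8 = 1.54 mm
Layer 410–250 hPa: Δp = 160 hPa = 16000 Pa, q̄ = 0.000951 kg/kg → 0.000951 × 16000 / 9.8 = 1.55 mm
PW = 15.71 + 1.54 + 1.55 = 18.80 ≈ 18.8 mm.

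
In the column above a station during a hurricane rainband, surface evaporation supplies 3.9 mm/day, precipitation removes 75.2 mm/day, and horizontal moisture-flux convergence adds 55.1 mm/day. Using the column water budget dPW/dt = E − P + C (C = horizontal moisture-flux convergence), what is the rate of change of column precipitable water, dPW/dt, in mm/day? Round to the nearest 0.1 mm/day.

dPW/dt = E − P + C = 3.9 − 75.2 + (55.1) = -16.2 mm/day.

dPW/dt ≈ -16.2 mm/day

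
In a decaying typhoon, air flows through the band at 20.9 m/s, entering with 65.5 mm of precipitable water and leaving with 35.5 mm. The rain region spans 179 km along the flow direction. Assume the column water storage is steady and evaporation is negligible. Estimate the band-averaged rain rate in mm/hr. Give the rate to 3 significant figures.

Column moisture flux per unit crosswind length is F = V × PW.
Inflow: F_in = 20.9 × 65.5 = 1368.95 mm·m/s
Outflow: F_out = 20.9 × 35.5 = 741.95 mm·m/s
Steady-state rate R = (F_in − F_out)/L = (1368.95 − 741.95) / 179000 m = 3.503e-03 mm/s.
R = 3.503e-03 × 3600 = 12.6 mm/hr.

R ≈ 12.6 mm/hr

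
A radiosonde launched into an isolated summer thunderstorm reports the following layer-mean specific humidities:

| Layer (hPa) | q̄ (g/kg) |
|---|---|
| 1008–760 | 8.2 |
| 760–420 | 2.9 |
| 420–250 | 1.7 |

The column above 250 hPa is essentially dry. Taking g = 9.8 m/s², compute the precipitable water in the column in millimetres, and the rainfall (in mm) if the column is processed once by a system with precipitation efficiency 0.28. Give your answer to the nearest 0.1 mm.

Precipitable water is the column-integrated vapour mass per unit area: PW = (1/g) Σ q̄ Δp, with q in kg/kg and Δp in Pa (1 kg/m² of water = 1 mm).
Layer 1008–760 hPa: Δp = 248 hPa = 24800 Pa, q̄ = 0.0082 kg/kg → 0.0082 × 24800 / 9.8 = 20.75 mm
Layer 760–420 hPa: Δp = 340 hPa = 34000 Pa, q̄ = 0.0029 kg/kg → 0.0029 × 34000 / 9.8 = 10.06 mm
Layer 420–250 hPa: Δp = 170 hPa = 17000 Pa, q̄ = 0.0017 kg/kg → 0.0017 × 17000 / 9.8 = 2.95 mm
PW = 20.75 + 10.06 + 2.95 = 33.76 ≈ 33.8 mm.
Rainfall = ε × PW = 0.28 × 33.8 = 9.5 mm.

PW ≈ 33.8 mm; rainfall ≈ 9.5 mm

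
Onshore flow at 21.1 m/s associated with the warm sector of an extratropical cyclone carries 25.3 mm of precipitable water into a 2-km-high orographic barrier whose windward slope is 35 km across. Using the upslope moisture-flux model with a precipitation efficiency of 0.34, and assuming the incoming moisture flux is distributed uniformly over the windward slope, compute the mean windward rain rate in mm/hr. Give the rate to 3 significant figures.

R ≈ 18.7 mm/hr

Incoming column moisture flux per unit ridge length: F = V × PW = 21.1 × 25.3 = 533.83 mm·m/s.
Spread over the 35 km slope with efficiency ε = 0.34: R = ε·F/W = 0.34 × 533.83 / 35000 m = 5.186e-03 mm/s.
R = 5.186e-03 × 3600 = 18.7 mm/hr.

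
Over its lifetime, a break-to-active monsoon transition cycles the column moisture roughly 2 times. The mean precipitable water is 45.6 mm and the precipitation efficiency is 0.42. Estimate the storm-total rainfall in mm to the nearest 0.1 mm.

Each cycle deposits ε × PW = 0.42 × 45.6 = 19.152 mm.
Over 2 cycles: 2 × 19.152 = 38.3 mm.

rainfall ≈ 38.3 mm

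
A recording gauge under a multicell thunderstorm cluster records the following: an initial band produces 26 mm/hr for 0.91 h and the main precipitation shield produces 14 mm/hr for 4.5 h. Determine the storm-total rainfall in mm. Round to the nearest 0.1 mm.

total ≈ 86.7 mm

Total = Σ Rᵢ Δtᵢ = 26 × 0.91 + 14 × 4.5
      = 23.66 + 63 = 86.7 mm.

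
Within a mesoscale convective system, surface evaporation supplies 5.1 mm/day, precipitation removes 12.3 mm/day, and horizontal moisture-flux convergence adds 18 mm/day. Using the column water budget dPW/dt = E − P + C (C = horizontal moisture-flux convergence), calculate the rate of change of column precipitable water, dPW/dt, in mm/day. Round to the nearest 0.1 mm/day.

dPW/dt ≈ 10.8 mm/day

dPW/dt = E − P + C = 5.1 − 12.3 + (18) = 10.8 mm/day.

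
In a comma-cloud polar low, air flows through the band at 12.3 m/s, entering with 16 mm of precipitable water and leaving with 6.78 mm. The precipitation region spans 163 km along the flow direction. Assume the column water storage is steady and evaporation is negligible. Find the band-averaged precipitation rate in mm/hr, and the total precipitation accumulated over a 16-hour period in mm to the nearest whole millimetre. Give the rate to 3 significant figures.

R ≈ 2.50 mm/hr; total ≈ 40 mm

Column moisture flux per unit crosswind length is F = V × PW.
Inflow: F_in = 12.3 × 16 = 196.8 mm·m/s
Outflow: F_out = 12.3 × 6.78 = 83.394 mm·m/s
Steady-state rate R = (F_in − F_out)/L = (196.8 − 83.394) / 163000 m = 6.957e-04 mm/s.
R = 6.957e-04 × 3600 = 2.50 mm/hr.
Over 16 h: total = 2.50 × 16 = 40 mm.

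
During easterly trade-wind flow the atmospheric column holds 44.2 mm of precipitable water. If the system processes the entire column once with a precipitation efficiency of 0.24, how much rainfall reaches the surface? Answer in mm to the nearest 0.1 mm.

Rainfall = ε × PW = 0.24 × 44.2 = 10.6 mm.

rainfall ≈ 10.6 mm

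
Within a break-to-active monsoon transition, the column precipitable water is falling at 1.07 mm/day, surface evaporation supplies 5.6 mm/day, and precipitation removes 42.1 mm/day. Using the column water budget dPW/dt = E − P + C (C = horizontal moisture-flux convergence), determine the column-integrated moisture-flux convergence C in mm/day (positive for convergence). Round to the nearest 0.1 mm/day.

C ≈ 35.4 mm/day

dPW/dt = -1.07 mm/day.
C = dPW/dt − E + P = (-1.07) − 5.6 + 42.1 = 35.4 mm/day.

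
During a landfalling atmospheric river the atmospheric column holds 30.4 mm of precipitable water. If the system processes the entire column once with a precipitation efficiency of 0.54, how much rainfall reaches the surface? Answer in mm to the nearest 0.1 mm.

Rainfall = ε × PW = 0.54 × 30.4 = 16.4 mm.

rainfall ≈ 16.4 mm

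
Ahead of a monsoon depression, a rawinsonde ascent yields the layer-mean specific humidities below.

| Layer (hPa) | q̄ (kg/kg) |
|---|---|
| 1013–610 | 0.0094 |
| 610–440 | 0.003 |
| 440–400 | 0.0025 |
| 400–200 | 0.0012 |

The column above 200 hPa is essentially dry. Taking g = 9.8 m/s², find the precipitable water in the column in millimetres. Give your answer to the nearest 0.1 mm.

PW ≈ 47.3 mm

Precipitable water is the column-integrated vapour mass per unit area: PW = (1/g) Σ q̄ Δp, with q in kg/kg and Δp in Pa (1 kg/m² of water = 1 mm).
Layer 1013–610 hPa: Δp = 403 hPa = 40300 Pa, q̄ = 0.0094 kg/kg → 0.0094 × 40300 / 9.8 = 38.66 mm
Layer 610–440 hPa: Δp = 170 hPa = 17000 Pa, q̄ = 0.003 kg/kg → 0.003 × 17000 / 9.8 = 5.20 mm
Layer 440–400 hPa: Δp = 40 hPa = 4000 Pa, q̄ = 0.0025 kg/kg → 0.0025 × 4000 / 9.8 = 1.02 mm
Layer 400–200 hPa: Δp = 200 hPa = 20000 Pa, q̄ = 0.0012 kg/kg → 0.0012 × 20000 / 9.8 = 2.45 mm
PW = 38.66 + 5.20 + 1.02 + 2.45 = 47.33 ≈ 47.3 mm.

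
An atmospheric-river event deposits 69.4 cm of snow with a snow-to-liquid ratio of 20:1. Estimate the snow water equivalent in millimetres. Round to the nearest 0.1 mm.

SWE ≈ 34.7 mm

SWE = snow depth / ratio = 69.4 cm / 20 = 3.470 cm = 34.7 mm.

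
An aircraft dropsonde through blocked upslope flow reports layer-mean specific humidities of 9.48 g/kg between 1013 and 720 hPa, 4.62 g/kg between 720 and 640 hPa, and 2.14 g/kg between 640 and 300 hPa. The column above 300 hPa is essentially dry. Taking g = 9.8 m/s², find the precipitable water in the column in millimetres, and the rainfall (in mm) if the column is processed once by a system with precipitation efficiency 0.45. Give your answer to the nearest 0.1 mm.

PW ≈ 39.5 mm; rainfall ≈ 17.8 mm

Precipitable water is the column-integrated vapour mass per unit area: PW = (1/g) Σ q̄ Δp, with q in kg/kg and Δp in Pa (1 kg/m² of water = 1 mm).
Layer 1013–720 hPa: Δp = 293 hPa = 29300 Pa, q̄ = 0.00948 kg/kg → 0.00948 × 29300 / 9.8 = 28.34 mm
Layer 720–640 hPa: Δp = 80 hPa = 8000 Pa, q̄ = 0.00462 kg/kg → 0.00462 × 8000 / 9.8 = 3.77 mm
Layer 640–300 hPa: Δp = 340 hPa = 34000 Pa, q̄ = 0.00214 kg/kg → 0.00214 × 34000 / 9.8 = 7.42 mm
PW = 28.34 + 3.77 + 7.42 = 39.53 ≈ 39.5 mm.
Rainfall = ε × PW = 0.45 × 39.5 = 17.8 mm.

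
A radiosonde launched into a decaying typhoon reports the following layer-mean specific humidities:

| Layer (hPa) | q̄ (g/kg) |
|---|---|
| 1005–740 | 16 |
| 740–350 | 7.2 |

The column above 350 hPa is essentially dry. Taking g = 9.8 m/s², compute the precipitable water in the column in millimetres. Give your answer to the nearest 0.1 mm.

Precipitable water is the column-integrated vapour mass per unit area: PW = (1/g) Σ q̄ Δp, with q in kg/kg and Δp in Pa (1 kg/m² of water = 1 mm).
Layer 1005–740 hPa: Δp = 265 hPa = 26500 Pa, q̄ = 0.016 kg/kg → 0.016 × 26500 / 9.8 = 43.27 mm
Layer 740–350 hPa: Δp = 390 hPa = 39000 Pa, q̄ = 0.0072 kg/kg → 0.0072 × 39000 / 9.8 = 28.65 mm
PW = 43.27 + 28.65 = 71.92 ≈ 71.9 mm.

PW ≈ 71.9 mm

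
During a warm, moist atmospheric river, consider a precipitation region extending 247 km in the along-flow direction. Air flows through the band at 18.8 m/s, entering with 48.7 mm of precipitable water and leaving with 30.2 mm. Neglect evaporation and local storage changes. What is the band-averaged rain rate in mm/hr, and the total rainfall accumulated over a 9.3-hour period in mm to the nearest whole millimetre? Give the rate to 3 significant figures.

Column moisture flux per unit crosswind length is F = V × PW.
Inflow: F_in = 18.8 × 48.7 = 915.56 mm·m/s
Outflow: F_out = 18.8 × 30.2 = 567.76 mm·m/s
Steady-state rate R = (F_in − F_out)/L = (915.56 − 567.76) / 247000 m = 1.408e-03 mm/s.
R = 1.408e-03 × 3600 = 5.07 mm/hr.
Over 9.3 h: total = 5.07 × 9.3 = 47.151 ≈ 47 mm.

R ≈ 5.07 mm/hr; total ≈ 47 mm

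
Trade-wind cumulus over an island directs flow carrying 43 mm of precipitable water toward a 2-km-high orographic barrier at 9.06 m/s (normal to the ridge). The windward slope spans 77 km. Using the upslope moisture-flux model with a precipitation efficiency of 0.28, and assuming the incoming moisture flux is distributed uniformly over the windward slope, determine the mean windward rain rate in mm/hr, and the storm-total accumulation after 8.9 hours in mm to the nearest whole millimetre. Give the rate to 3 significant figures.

R ≈ 5.10 mm/hr; total ≈ 45 mm

Incoming column moisture flux per unit ridge length: F = V × PW = 9.06 × 43 = 389.58 mm·m/s.
Spread over the 77 km slope with efficiency ε = 0.28: R = ε·F/W = 0.28 × 389.58 / 77000 m = 1.417e-03 mm/s.
R = 1.417e-03 × 3600 = 5.10 mm/hr.
Over 8.9 h: total = 5.10 × 8.9 = 45.39 ≈ 45 mm.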